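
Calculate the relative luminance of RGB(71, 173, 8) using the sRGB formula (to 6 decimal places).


Linearize each channel (sRGB transfer function): c = v/255; c_lin = c/12.92 if c ≤ 0.04045, else ((c+0.055)/1.055)^2.4
  R: 71/255 ≈ 0.278431 > 0.04045 → ((0.278431+0.055)/1.055)^2.4 ≈ 0.063010
  G: 173/255 ≈ 0.678431 > 0.04045 → ((0.678431+0.055)/1.055)^2.4 ≈ 0.417885
  B: 8/255 ≈ 0.031373 ≤ 0.04045 → 0.031373/12.92 ≈ 0.002428
R_lin = 0.063010, G_lin = 0.417885, B_lin = 0.002428
L = 0.2126×R + 0.7152×G + 0.0722×B
L = 0.2126×0.063010 + 0.7152×0.417885 + 0.0722×0.002428
L ≈ 0.312443


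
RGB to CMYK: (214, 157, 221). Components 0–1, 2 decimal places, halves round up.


R'=214/255≈0.8392, G'=157/255≈0.6157, B'=221/255≈0.8667
K = 1 - max(R',G',B') = 1 - 221/255 = 34/255 = 0.13333… → 0.13
(1-R'-K)/(1-K) simplifies to (max-R)/max with max = 221:
C = (221-214)/221 = 7/221 = 0.03167… → 0.03
M = (221-157)/221 = 64/221 = 0.28959… → 0.29
Y = (221-221)/221 = 0/221 = 0 → 0.00
= CMYK(0.03, 0.29, 0.00, 0.13)


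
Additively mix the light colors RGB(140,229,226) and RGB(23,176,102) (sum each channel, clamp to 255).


Additive: each channel = min(255, C₁+C₂)
R: 140+23 = 163 → 163
G: 229+176 = 405 → 255
B: 226+102 = 328 → 255
= RGB(163, 255, 255)


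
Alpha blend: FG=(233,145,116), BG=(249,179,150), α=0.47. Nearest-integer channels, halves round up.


C = α×F + (1-α)×B, with 1-α = 0.53
R: 0.47×233 + 0.53×249 = 109.51 + 131.97 = 241.48 → 241
G: 0.47×145 + 0.53×179 = 68.15 + 94.87 = 163.02 → 163
B: 0.47×116 + 0.53×150 = 54.52 + 79.50 = 134.02 → 134
= RGB(241, 163, 134)


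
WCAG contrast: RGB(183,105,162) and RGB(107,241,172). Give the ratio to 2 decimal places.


Linearize each sRGB channel c=v/255: c/12.92 if c ≤ 0.04045 else ((c+0.055)/1.055)^2.4
L = 0.2126×R_lin + 0.7152×G_lin + 0.0722×B_lin
Color 1 (183,105,162):
  R=183: 183/255≈0.7176 > 0.04045 → ((0.7176+0.055)/1.055)^2.4 ≈ 0.47353
  G=105: 105/255≈0.4118 > 0.04045 → ((0.4118+0.055)/1.055)^2.4 ≈ 0.14126
  B=162: 162/255≈0.6353 > 0.04045 → ((0.6353+0.055)/1.055)^2.4 ≈ 0.36131
  L1 = 0.2126×0.47353 + 0.7152×0.14126 + 0.0722×0.36131 ≈ 0.22779
Color 2 (107,241,172):
  R=107: 107/255≈0.4196 > 0.04045 → ((0.4196+0.055)/1.055)^2.4 ≈ 0.14703
  G=241: 241/255≈0.9451 > 0.04045 → ((0.9451+0.055)/1.055)^2.4 ≈ 0.87962
  B=172: 172/255≈0.6745 > 0.04045 → ((0.6745+0.055)/1.055)^2.4 ≈ 0.41254
  L2 = 0.2126×0.14703 + 0.7152×0.87962 + 0.0722×0.41254 ≈ 0.69015
Lighter = 0.69015, Darker = 0.22779
Ratio = (L_lighter + 0.05) / (L_darker + 0.05)
Ratio = (0.69015 + 0.05) / (0.22779 + 0.05) = 0.74015 / 0.27779 ≈ 2.6644
Ratio ≈ 2.66:1


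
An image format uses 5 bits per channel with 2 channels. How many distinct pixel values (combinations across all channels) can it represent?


Total bits = 5 bits/channel × 2 channels = 10 bits
Distinct pixel values = 2^10
= 1,024 pixel values


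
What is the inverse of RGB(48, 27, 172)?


Invert: (255-R, 255-G, 255-B)
R: 255-48 = 207
G: 255-27 = 228
B: 255-172 = 83
= RGB(207, 228, 83)


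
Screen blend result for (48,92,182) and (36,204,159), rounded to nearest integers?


Screen: C = 255 - (255-A)×(255-B)/255, rounded to nearest integer
R: 255 - (255-48)×(255-36)/255 = 255 - 45333/255 ≈ 255 - 177.776 = 77.224 → 77
G: 255 - (255-92)×(255-204)/255 = 255 - 8313/255 ≈ 255 - 32.600 = 222.400 → 222
B: 255 - (255-182)×(255-159)/255 = 255 - 7008/255 ≈ 255 - 27.482 = 227.518 → 228
= RGB(77, 222, 228)


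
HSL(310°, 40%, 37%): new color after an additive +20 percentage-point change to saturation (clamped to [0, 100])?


Original S = 40%
Adjustment = +20 percentage points
New S = 40 + (20) = 60
Clamp to [0, 100] → 60
= HSL(310°, 60%, 37%)


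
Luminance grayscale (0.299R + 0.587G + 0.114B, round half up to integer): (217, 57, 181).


Gray = 0.299×R + 0.587×G + 0.114×B
Gray = 0.299×217 + 0.587×57 + 0.114×181
Gray = 64.883 + 33.459 + 20.634
Gray = 118.976 → round half up → 119
Gray = 119


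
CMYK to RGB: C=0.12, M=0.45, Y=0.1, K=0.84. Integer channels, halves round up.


R = 255 × (1-C) × (1-K) = 255 × 0.88 × 0.16 = 35.904 → 36
G = 255 × (1-M) × (1-K) = 255 × 0.55 × 0.16 = 22.44 → 22
B = 255 × (1-Y) × (1-K) = 255 × 0.90 × 0.16 = 36.72 → 37
= RGB(36, 22, 37)


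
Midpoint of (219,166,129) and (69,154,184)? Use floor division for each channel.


Midpoint: each channel = ⌊(C₁+C₂)/2⌋
R: ⌊(219+69)/2⌋ = 144
G: ⌊(166+154)/2⌋ = 160
B: ⌊(129+184)/2⌋ = 156
= RGB(144, 160, 156)


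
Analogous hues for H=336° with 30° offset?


Base hue: 336°
Left analog: (336 - 30) mod 360 = 306°
Right analog: (336 + 30) mod 360 = 6°
Analogous hues = 306° and 6°


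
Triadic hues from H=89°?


Triadic: equally spaced at 120° intervals
H1 = 89°
H2 = (89 + 120) mod 360 = 209°
H3 = (89 + 240) mod 360 = 329°
Triadic = 89°, 209°, 329°


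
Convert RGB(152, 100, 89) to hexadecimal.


R = 152 → 98 (hex)
G = 100 → 64 (hex)
B = 89 → 59 (hex)
Hex = #986459


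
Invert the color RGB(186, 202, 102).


Invert: (255-R, 255-G, 255-B)
R: 255-186 = 69
G: 255-202 = 53
B: 255-102 = 153
= RGB(69, 53, 153)


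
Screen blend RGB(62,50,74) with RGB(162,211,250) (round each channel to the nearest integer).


Screen: C = 255 - (255-A)×(255-B)/255, rounded to nearest integer
R: 255 - (255-62)×(255-162)/255 = 255 - 17949/255 ≈ 255 - 70.388 = 184.612 → 185
G: 255 - (255-50)×(255-211)/255 = 255 - 9020/255 ≈ 255 - 35.373 = 219.627 → 220
B: 255 - (255-74)×(255-250)/255 = 255 - 905/255 ≈ 255 - 3.549 = 251.451 → 251
= RGB(185, 220, 251)


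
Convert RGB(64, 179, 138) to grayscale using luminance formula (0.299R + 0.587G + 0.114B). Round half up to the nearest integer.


Gray = 0.299×R + 0.587×G + 0.114×B
Gray = 0.299×64 + 0.587×179 + 0.114×138
Gray = 19.136 + 105.073 + 15.732
Gray = 139.941 → round half up → 140
Gray = 140


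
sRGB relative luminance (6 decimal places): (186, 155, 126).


Linearize each channel (sRGB transfer function): c = v/255; c_lin = c/12.92 if c ≤ 0.04045, else ((c+0.055)/1.055)^2.4
  R: 186/255 ≈ 0.729412 > 0.04045 → ((0.729412+0.055)/1.055)^2.4 ≈ 0.491021
  G: 155/255 ≈ 0.607843 > 0.04045 → ((0.607843+0.055)/1.055)^2.4 ≈ 0.327778
  B: 126/255 ≈ 0.494118 > 0.04045 → ((0.494118+0.055)/1.055)^2.4 ≈ 0.208637
R_lin = 0.491021, G_lin = 0.327778, B_lin = 0.208637
L = 0.2126×R + 0.7152×G + 0.0722×B
L = 0.2126×0.491021 + 0.7152×0.327778 + 0.0722×0.208637
L ≈ 0.353882


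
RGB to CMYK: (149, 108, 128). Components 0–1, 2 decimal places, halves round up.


R'=149/255≈0.5843, G'=108/255≈0.4235, B'=128/255≈0.5020
K = 1 - max(R',G',B') = 1 - 149/255 = 106/255 = 0.41568… → 0.42
(1-R'-K)/(1-K) simplifies to (max-R)/max with max = 149:
C = (149-149)/149 = 0/149 = 0 → 0.00
M = (149-108)/149 = 41/149 = 0.27516… → 0.28
Y = (149-128)/149 = 21/149 = 0.14093… → 0.14
= CMYK(0.00, 0.28, 0.14, 0.42)


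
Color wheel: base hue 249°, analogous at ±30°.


Base hue: 249°
Left analog: (249 - 30) mod 360 = 219°
Right analog: (249 + 30) mod 360 = 279°
Analogous hues = 219° and 279°


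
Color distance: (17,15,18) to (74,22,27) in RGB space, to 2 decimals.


d = √[(R₁-R₂)² + (G₁-G₂)² + (B₁-B₂)²]
d = √[(17-74)² + (15-22)² + (18-27)²]
d = √[3249 + 49 + 81]
d = √3379
d ≈ 58.13


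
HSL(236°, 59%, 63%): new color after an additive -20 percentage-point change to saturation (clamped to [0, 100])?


Original S = 59%
Adjustment = -20 percentage points
New S = 59 + (-20) = 39
Clamp to [0, 100] → 39
= HSL(236°, 39%, 63%)


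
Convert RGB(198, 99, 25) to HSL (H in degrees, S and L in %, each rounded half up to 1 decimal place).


Normalize: R'=198/255≈0.7765, G'=99/255≈0.3882, B'=25/255≈0.0980
Max=198/255, Min=25/255, Δ=Max-Min=173/255
L = (Max+Min)/2 = (198+25)/510 = 223/510 = 0.43725… → L = 43.7%
L ≤ 0.5 → S = Δ/(Max+Min) = 173/(198+25) = 173/223 = 0.77578… → S = 77.6%
(the 1/255 factors cancel in S and H, so raw channel differences can be used)
Max is R' → H = 60 × (((G-B)/Δ) mod 6) = 60 × (((99-25)/173) mod 6)
  74/173 = 0.4277…
  H = 60 × 0.4277… = 25.664…° → H = 25.7°
= HSL(25.7°, 77.6%, 43.7%)


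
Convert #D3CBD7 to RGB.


D3 → 211 (R)
CB → 203 (G)
D7 → 215 (B)
= RGB(211, 203, 215)


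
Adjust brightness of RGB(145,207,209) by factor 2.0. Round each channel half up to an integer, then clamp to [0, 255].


Multiply each channel by 2.0, round half up, clamp to [0, 255]
R: 145×2.0 = 290 → clamp → 255
G: 207×2.0 = 414 → clamp → 255
B: 209×2.0 = 418 → clamp → 255
= RGB(255, 255, 255)


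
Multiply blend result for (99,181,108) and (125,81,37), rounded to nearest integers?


Multiply: C = A×B/255, rounded to nearest integer
R: 99×125/255 = 12375/255 ≈ 48.529 → 49
G: 181×81/255 = 14661/255 ≈ 57.494 → 57
B: 108×37/255 = 3996/255 ≈ 15.671 → 16
= RGB(49, 57, 16)


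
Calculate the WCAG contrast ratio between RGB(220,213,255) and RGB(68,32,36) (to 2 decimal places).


Linearize each sRGB channel c=v/255: c/12.92 if c ≤ 0.04045 else ((c+0.055)/1.055)^2.4
L = 0.2126×R_lin + 0.7152×G_lin + 0.0722×B_lin
Color 1 (220,213,255):
  R=220: 220/255≈0.8627 > 0.04045 → ((0.8627+0.055)/1.055)^2.4 ≈ 0.71569
  G=213: 213/255≈0.8353 > 0.04045 → ((0.8353+0.055)/1.055)^2.4 ≈ 0.66539
  B=255: 255/255≈1.0000 > 0.04045 → ((1.0000+0.055)/1.055)^2.4 ≈ 1.00000
  L1 = 0.2126×0.71569 + 0.7152×0.66539 + 0.0722×1.00000 ≈ 0.70024
Color 2 (68,32,36):
  R=68: 68/255≈0.2667 > 0.04045 → ((0.2667+0.055)/1.055)^2.4 ≈ 0.05781
  G=32: 32/255≈0.1255 > 0.04045 → ((0.1255+0.055)/1.055)^2.4 ≈ 0.01444
  B=36: 36/255≈0.1412 > 0.04045 → ((0.1412+0.055)/1.055)^2.4 ≈ 0.01764
  L2 = 0.2126×0.05781 + 0.7152×0.01444 + 0.0722×0.01764 ≈ 0.02389
Lighter = 0.70024, Darker = 0.02389
Ratio = (L_lighter + 0.05) / (L_darker + 0.05)
Ratio = (0.70024 + 0.05) / (0.02389 + 0.05) = 0.75024 / 0.07389 ≈ 10.1530
Ratio ≈ 10.15:1


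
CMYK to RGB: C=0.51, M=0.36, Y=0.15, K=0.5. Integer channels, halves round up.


R = 255 × (1-C) × (1-K) = 255 × 0.49 × 0.50 = 62.475 → 62
G = 255 × (1-M) × (1-K) = 255 × 0.64 × 0.50 = 81.6 → 82
B = 255 × (1-Y) × (1-K) = 255 × 0.85 × 0.50 = 108.375 → 108
= RGB(62, 82, 108)


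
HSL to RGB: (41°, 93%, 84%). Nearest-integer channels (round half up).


H=41°, S=0.93, L=0.84
C = (1-|2L-1|)×S = (1-|0.68|)×0.93 = 0.2976
H' = H/60 = 41/60 ≈ 0.6833; X = C×(1-|H' mod 2 - 1|) = 0.20336
m = L - C/2 = 0.84 - 0.1488 = 0.6912
Sector ⌊H'⌋ = 0 → (R',G',B') = (0.2976, 0.20336, 0.0)
RGB = ((R'+m)×255, (G'+m)×255, (B'+m)×255) = (252.144, 228.1128, 176.256)
Round half up → RGB(252, 228, 176)


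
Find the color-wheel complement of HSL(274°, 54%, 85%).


Complement = opposite side of color wheel = hue + 180°
H' = (274 + 180) mod 360 = 94°
S and L unchanged.
= HSL(94°, 54%, 85%)


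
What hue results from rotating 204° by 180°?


New hue = (H + rotation) mod 360
New hue = (204 + 180) mod 360
= 384 mod 360
= 24°


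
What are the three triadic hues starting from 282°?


Triadic: equally spaced at 120° intervals
H1 = 282°
H2 = (282 + 120) mod 360 = 42°
H3 = (282 + 240) mod 360 = 162°
Triadic = 282°, 42°, 162°


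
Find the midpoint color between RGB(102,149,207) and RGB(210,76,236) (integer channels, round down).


Midpoint: each channel = ⌊(C₁+C₂)/2⌋
R: ⌊(102+210)/2⌋ = 156
G: ⌊(149+76)/2⌋ = 112
B: ⌊(207+236)/2⌋ = 221
= RGB(156, 112, 221)


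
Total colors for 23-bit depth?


Colors = 2^bits = 2^23
= 8,388,608 colors


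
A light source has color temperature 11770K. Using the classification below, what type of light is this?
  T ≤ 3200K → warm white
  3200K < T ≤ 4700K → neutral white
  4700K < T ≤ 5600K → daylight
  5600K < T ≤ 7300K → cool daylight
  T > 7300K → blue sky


Temperature: 11770K
11770K > 7300K → blue sky
Classification: blue sky


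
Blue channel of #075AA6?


Color: #075AA6
R = 07 = 7
G = 5A = 90
B = A6 = 166
Blue = 166


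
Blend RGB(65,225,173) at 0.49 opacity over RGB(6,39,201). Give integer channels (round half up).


C = α×F + (1-α)×B, with 1-α = 0.51
R: 0.49×65 + 0.51×6 = 31.85 + 3.06 = 34.91 → 35
G: 0.49×225 + 0.51×39 = 110.25 + 19.89 = 130.14 → 130
B: 0.49×173 + 0.51×201 = 84.77 + 102.51 = 187.28 → 187
= RGB(35, 130, 187)


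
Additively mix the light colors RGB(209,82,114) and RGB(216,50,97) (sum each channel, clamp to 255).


Additive: each channel = min(255, C₁+C₂)
R: 209+216 = 425 → 255
G: 82+50 = 132 → 132
B: 114+97 = 211 → 211
= RGB(255, 132, 211)


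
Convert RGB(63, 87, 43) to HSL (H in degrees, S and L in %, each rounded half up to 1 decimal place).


Normalize: R'=63/255≈0.2471, G'=87/255≈0.3412, B'=43/255≈0.1686
Max=87/255, Min=43/255, Δ=Max-Min=44/255
L = (Max+Min)/2 = (87+43)/510 = 130/510 = 0.25490… → L = 25.5%
L ≤ 0.5 → S = Δ/(Max+Min) = 44/(87+43) = 44/130 = 0.33846… → S = 33.8%
(the 1/255 factors cancel in S and H, so raw channel differences can be used)
Max is G' → H = 60 × ((B-R)/Δ + 2) = 60 × ((43-63)/44 + 2)
  -20/44 + 2 = -0.4545… + 2 = 1.5454…
  H = 60 × 1.5454… = 92.727…° → H = 92.7°
= HSL(92.7°, 33.8%, 25.5%)


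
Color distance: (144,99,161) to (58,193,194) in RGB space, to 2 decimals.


d = √[(R₁-R₂)² + (G₁-G₂)² + (B₁-B₂)²]
d = √[(144-58)² + (99-193)² + (161-194)²]
d = √[7396 + 8836 + 1089]
d = √17321
d ≈ 131.61


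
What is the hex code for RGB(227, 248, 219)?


R = 227 → E3 (hex)
G = 248 → F8 (hex)
B = 219 → DB (hex)
Hex = #E3F8DB


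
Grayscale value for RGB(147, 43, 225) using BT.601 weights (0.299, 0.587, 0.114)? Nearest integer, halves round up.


Gray = 0.299×R + 0.587×G + 0.114×B
Gray = 0.299×147 + 0.587×43 + 0.114×225
Gray = 43.953 + 25.241 + 25.650
Gray = 94.844 → round half up → 95
Gray = 95


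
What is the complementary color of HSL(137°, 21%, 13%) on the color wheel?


Complement = opposite side of color wheel = hue + 180°
H' = (137 + 180) mod 360 = 317°
S and L unchanged.
= HSL(317°, 21%, 13%)


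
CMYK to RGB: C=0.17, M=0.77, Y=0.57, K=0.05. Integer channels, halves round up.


R = 255 × (1-C) × (1-K) = 255 × 0.83 × 0.95 = 201.0675 → 201
G = 255 × (1-M) × (1-K) = 255 × 0.23 × 0.95 = 55.7175 → 56
B = 255 × (1-Y) × (1-K) = 255 × 0.43 × 0.95 = 104.1675 → 104
= RGB(201, 56, 104)


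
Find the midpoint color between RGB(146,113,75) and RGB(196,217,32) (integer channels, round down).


Midpoint: each channel = ⌊(C₁+C₂)/2⌋
R: ⌊(146+196)/2⌋ = 171
G: ⌊(113+217)/2⌋ = 165
B: ⌊(75+32)/2⌋ = 53
= RGB(171, 165, 53)


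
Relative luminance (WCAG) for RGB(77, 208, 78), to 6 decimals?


Linearize each channel (sRGB transfer function): c = v/255; c_lin = c/12.92 if c ≤ 0.04045, else ((c+0.055)/1.055)^2.4
  R: 77/255 ≈ 0.301961 > 0.04045 → ((0.301961+0.055)/1.055)^2.4 ≈ 0.074214
  G: 208/255 ≈ 0.815686 > 0.04045 → ((0.815686+0.055)/1.055)^2.4 ≈ 0.630757
  B: 78/255 ≈ 0.305882 > 0.04045 → ((0.305882+0.055)/1.055)^2.4 ≈ 0.076185
R_lin = 0.074214, G_lin = 0.630757, B_lin = 0.076185
L = 0.2126×R + 0.7152×G + 0.0722×B
L = 0.2126×0.074214 + 0.7152×0.630757 + 0.0722×0.076185
L ≈ 0.472396


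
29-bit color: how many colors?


Colors = 2^bits = 2^29
= 536,870,912 colors


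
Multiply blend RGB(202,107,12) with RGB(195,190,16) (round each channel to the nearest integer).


Multiply: C = A×B/255, rounded to nearest integer
R: 202×195/255 = 39390/255 ≈ 154.471 → 154
G: 107×190/255 = 20330/255 ≈ 79.725 → 80
B: 12×16/255 = 192/255 ≈ 0.753 → 1
= RGB(154, 80, 1)


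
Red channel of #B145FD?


Color: #B145FD
R = B1 = 177
G = 45 = 69
B = FD = 253
Red = 177


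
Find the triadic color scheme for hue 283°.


Triadic: equally spaced at 120° intervals
H1 = 283°
H2 = (283 + 120) mod 360 = 43°
H3 = (283 + 240) mod 360 = 163°
Triadic = 283°, 43°, 163°


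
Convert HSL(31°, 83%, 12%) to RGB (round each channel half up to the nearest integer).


H=31°, S=0.83, L=0.12
C = (1-|2L-1|)×S = (1-|-0.76|)×0.83 = 0.1992
H' = H/60 = 31/60 ≈ 0.5167; X = C×(1-|H' mod 2 - 1|) = 0.10292
m = L - C/2 = 0.12 - 0.0996 = 0.0204
Sector ⌊H'⌋ = 0 → (R',G',B') = (0.1992, 0.10292, 0.0)
RGB = ((R'+m)×255, (G'+m)×255, (B'+m)×255) = (55.998, 31.4466, 5.202)
Round half up → RGB(56, 31, 5)


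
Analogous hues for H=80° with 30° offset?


Base hue: 80°
Left analog: (80 - 30) mod 360 = 50°
Right analog: (80 + 30) mod 360 = 110°
Analogous hues = 50° and 110°


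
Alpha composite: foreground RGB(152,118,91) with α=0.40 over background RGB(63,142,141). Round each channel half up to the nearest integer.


C = α×F + (1-α)×B, with 1-α = 0.60
R: 0.40×152 + 0.60×63 = 60.80 + 37.80 = 98.60 → 99
G: 0.40×118 + 0.60×142 = 47.20 + 85.20 = 132.40 → 132
B: 0.40×91 + 0.60×141 = 36.40 + 84.60 = 121.00 → 121
= RGB(99, 132, 121)


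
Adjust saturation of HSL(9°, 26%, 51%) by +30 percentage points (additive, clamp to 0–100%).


Original S = 26%
Adjustment = +30 percentage points
New S = 26 + (30) = 56
Clamp to [0, 100] → 56
= HSL(9°, 56%, 51%)


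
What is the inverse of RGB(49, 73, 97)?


Invert: (255-R, 255-G, 255-B)
R: 255-49 = 206
G: 255-73 = 182
B: 255-97 = 158
= RGB(206, 182, 158)


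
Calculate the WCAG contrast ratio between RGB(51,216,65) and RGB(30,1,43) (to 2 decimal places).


Linearize each sRGB channel c=v/255: c/12.92 if c ≤ 0.04045 else ((c+0.055)/1.055)^2.4
L = 0.2126×R_lin + 0.7152×G_lin + 0.0722×B_lin
Color 1 (51,216,65):
  R=51: 51/255≈0.2000 > 0.04045 → ((0.2000+0.055)/1.055)^2.4 ≈ 0.03310
  G=216: 216/255≈0.8471 > 0.04045 → ((0.8471+0.055)/1.055)^2.4 ≈ 0.68669
  B=65: 65/255≈0.2549 > 0.04045 → ((0.2549+0.055)/1.055)^2.4 ≈ 0.05286
  L1 = 0.2126×0.03310 + 0.7152×0.68669 + 0.0722×0.05286 ≈ 0.50197
Color 2 (30,1,43):
  R=30: 30/255≈0.1176 > 0.04045 → ((0.1176+0.055)/1.055)^2.4 ≈ 0.01298
  G=1: 1/255≈0.0039 ≤ 0.04045 → 0.0039/12.92 ≈ 0.00030
  B=43: 43/255≈0.1686 > 0.04045 → ((0.1686+0.055)/1.055)^2.4 ≈ 0.02416
  L2 = 0.2126×0.01298 + 0.7152×0.00030 + 0.0722×0.02416 ≈ 0.00472
Lighter = 0.50197, Darker = 0.00472
Ratio = (L_lighter + 0.05) / (L_darker + 0.05)
Ratio = (0.50197 + 0.05) / (0.00472 + 0.05) = 0.55197 / 0.05472 ≈ 10.0869
Ratio ≈ 10.09:1


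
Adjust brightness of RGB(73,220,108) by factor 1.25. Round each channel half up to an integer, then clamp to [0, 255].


Multiply each channel by 1.25, round half up, clamp to [0, 255]
R: 73×1.25 = 91.25 → round → 91
G: 220×1.25 = 275 → clamp → 255
B: 108×1.25 = 135
= RGB(91, 255, 135)


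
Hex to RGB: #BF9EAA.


BF → 191 (R)
9E → 158 (G)
AA → 170 (B)
= RGB(191, 158, 170)


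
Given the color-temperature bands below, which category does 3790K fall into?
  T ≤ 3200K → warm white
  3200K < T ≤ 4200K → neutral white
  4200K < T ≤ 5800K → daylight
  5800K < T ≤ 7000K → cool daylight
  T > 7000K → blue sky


Temperature: 3790K
3200K < 3790K ≤ 4200K → neutral white
Classification: neutral white


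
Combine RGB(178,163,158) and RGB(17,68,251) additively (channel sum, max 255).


Additive: each channel = min(255, C₁+C₂)
R: 178+17 = 195 → 195
G: 163+68 = 231 → 231
B: 158+251 = 409 → 255
= RGB(195, 231, 255)


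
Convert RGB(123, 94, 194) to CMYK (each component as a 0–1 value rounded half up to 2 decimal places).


R'=123/255≈0.4824, G'=94/255≈0.3686, B'=194/255≈0.7608
K = 1 - max(R',G',B') = 1 - 194/255 = 61/255 = 0.23921… → 0.24
(1-R'-K)/(1-K) simplifies to (max-R)/max with max = 194:
C = (194-123)/194 = 71/194 = 0.36597… → 0.37
M = (194-94)/194 = 100/194 = 0.51546… → 0.52
Y = (194-194)/194 = 0/194 = 0 → 0.00
= CMYK(0.37, 0.52, 0.00, 0.24)


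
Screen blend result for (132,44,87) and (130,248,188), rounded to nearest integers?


Screen: C = 255 - (255-A)×(255-B)/255, rounded to nearest integer
R: 255 - (255-132)×(255-130)/255 = 255 - 15375/255 ≈ 255 - 60.294 = 194.706 → 195
G: 255 - (255-44)×(255-248)/255 = 255 - 1477/255 ≈ 255 - 5.792 = 249.208 → 249
B: 255 - (255-87)×(255-188)/255 = 255 - 11256/255 ≈ 255 - 44.141 = 210.859 → 211
= RGB(195, 249, 211)


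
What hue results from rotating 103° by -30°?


New hue = (H + rotation) mod 360
New hue = (103 -30) mod 360
= 73 mod 360
= 73°


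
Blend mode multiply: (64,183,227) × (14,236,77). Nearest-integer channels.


Multiply: C = A×B/255, rounded to nearest integer
R: 64×14/255 = 896/255 ≈ 3.514 → 4
G: 183×236/255 = 43188/255 ≈ 169.365 → 169
B: 227×77/255 = 17479/255 ≈ 68.545 → 69
= RGB(4, 169, 69)


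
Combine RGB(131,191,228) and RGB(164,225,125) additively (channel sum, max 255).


Additive: each channel = min(255, C₁+C₂)
R: 131+164 = 295 → 255
G: 191+225 = 416 → 255
B: 228+125 = 353 → 255
= RGB(255, 255, 255)


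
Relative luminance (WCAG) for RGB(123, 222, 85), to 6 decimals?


Linearize each channel (sRGB transfer function): c = v/255; c_lin = c/12.92 if c ≤ 0.04045, else ((c+0.055)/1.055)^2.4
  R: 123/255 ≈ 0.482353 > 0.04045 → ((0.482353+0.055)/1.055)^2.4 ≈ 0.198069
  G: 222/255 ≈ 0.870588 > 0.04045 → ((0.870588+0.055)/1.055)^2.4 ≈ 0.730461
  B: 85/255 ≈ 0.333333 > 0.04045 → ((0.333333+0.055)/1.055)^2.4 ≈ 0.090842
R_lin = 0.198069, G_lin = 0.730461, B_lin = 0.090842
L = 0.2126×R + 0.7152×G + 0.0722×B
L = 0.2126×0.198069 + 0.7152×0.730461 + 0.0722×0.090842
L ≈ 0.571094


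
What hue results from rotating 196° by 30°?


New hue = (H + rotation) mod 360
New hue = (196 + 30) mod 360
= 226 mod 360
= 226°


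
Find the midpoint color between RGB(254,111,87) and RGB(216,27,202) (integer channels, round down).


Midpoint: each channel = ⌊(C₁+C₂)/2⌋
R: ⌊(254+216)/2⌋ = 235
G: ⌊(111+27)/2⌋ = 69
B: ⌊(87+202)/2⌋ = 144
= RGB(235, 69, 144)


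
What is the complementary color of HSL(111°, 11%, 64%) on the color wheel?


Complement = opposite side of color wheel = hue + 180°
H' = (111 + 180) mod 360 = 291°
S and L unchanged.
= HSL(291°, 11%, 64%)


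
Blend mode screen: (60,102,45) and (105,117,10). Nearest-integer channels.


Screen: C = 255 - (255-A)×(255-B)/255, rounded to nearest integer
R: 255 - (255-60)×(255-105)/255 = 255 - 29250/255 ≈ 255 - 114.706 = 140.294 → 140
G: 255 - (255-102)×(255-117)/255 = 255 - 21114/255 ≈ 255 - 82.800 = 172.200 → 172
B: 255 - (255-45)×(255-10)/255 = 255 - 51450/255 ≈ 255 - 201.765 = 53.235 → 53
= RGB(140, 172, 53)


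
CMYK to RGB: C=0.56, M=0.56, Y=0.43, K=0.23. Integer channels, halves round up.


R = 255 × (1-C) × (1-K) = 255 × 0.44 × 0.77 = 86.394 → 86
G = 255 × (1-M) × (1-K) = 255 × 0.44 × 0.77 = 86.394 → 86
B = 255 × (1-Y) × (1-K) = 255 × 0.57 × 0.77 = 111.9195 → 112
= RGB(86, 86, 112)


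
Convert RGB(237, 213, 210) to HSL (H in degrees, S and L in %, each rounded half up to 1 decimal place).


Normalize: R'=237/255≈0.9294, G'=213/255≈0.8353, B'=210/255≈0.8235
Max=237/255, Min=210/255, Δ=Max-Min=27/255
L = (Max+Min)/2 = (237+210)/510 = 447/510 = 0.87647… → L = 87.6%
L > 0.5 → S = Δ/(2-Max-Min) = 27/(510-237-210) = 27/63 = 0.42857… → S = 42.9%
(the 1/255 factors cancel in S and H, so raw channel differences can be used)
Max is R' → H = 60 × (((G-B)/Δ) mod 6) = 60 × (((213-210)/27) mod 6)
  3/27 = 0.1111…
  H = 60 × 0.1111… = 6.666…° → H = 6.7°
= HSL(6.7°, 42.9%, 87.6%)


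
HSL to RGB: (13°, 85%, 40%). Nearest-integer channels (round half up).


H=13°, S=0.85, L=0.40
C = (1-|2L-1|)×S = (1-|-0.20|)×0.85 = 0.68
H' = H/60 = 13/60 ≈ 0.2167; X = C×(1-|H' mod 2 - 1|) ≈ 0.1473
m = L - C/2 = 0.40 - 0.34 = 0.06
Sector ⌊H'⌋ = 0 → (R',G',B') = (0.68, ≈0.1473, 0.0)
RGB = ((R'+m)×255, (G'+m)×255, (B'+m)×255) = (188.7, 52.87, 15.3)
Round half up → RGB(189, 53, 15)


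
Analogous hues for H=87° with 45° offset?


Base hue: 87°
Left analog: (87 - 45) mod 360 = 42°
Right analog: (87 + 45) mod 360 = 132°
Analogous hues = 42° and 132°


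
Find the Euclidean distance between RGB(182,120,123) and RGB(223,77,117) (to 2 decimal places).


d = √[(R₁-R₂)² + (G₁-G₂)² + (B₁-B₂)²]
d = √[(182-223)² + (120-77)² + (123-117)²]
d = √[1681 + 1849 + 36]
d = √3566
d ≈ 59.72


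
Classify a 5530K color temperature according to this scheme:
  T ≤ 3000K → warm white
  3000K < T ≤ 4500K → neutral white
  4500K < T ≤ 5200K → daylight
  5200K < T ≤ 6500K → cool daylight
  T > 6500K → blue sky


Temperature: 5530K
5200K < 5530K ≤ 6500K → cool daylight
Classification: cool daylight


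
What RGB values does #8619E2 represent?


86 → 134 (R)
19 → 25 (G)
E2 → 226 (B)
= RGB(134, 25, 226)


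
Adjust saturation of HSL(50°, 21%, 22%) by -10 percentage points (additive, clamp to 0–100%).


Original S = 21%
Adjustment = -10 percentage points
New S = 21 + (-10) = 11
Clamp to [0, 100] → 11
= HSL(50°, 11%, 22%)


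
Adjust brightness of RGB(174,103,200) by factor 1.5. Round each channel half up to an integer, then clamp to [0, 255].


Multiply each channel by 1.5, round half up, clamp to [0, 255]
R: 174×1.5 = 261 → clamp → 255
G: 103×1.5 = 154.5 → round → 155
B: 200×1.5 = 300 → clamp → 255
= RGB(255, 155, 255)


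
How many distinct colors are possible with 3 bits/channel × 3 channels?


Total bits = 3 bits/channel × 3 channels = 9 bits
Distinct colors = 2^9
= 512 colors


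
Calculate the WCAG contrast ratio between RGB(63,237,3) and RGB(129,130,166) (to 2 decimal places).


Linearize each sRGB channel c=v/255: c/12.92 if c ≤ 0.04045 else ((c+0.055)/1.055)^2.4
L = 0.2126×R_lin + 0.7152×G_lin + 0.0722×B_lin
Color 1 (63,237,3):
  R=63: 63/255≈0.2471 > 0.04045 → ((0.2471+0.055)/1.055)^2.4 ≈ 0.04971
  G=237: 237/255≈0.9294 > 0.04045 → ((0.9294+0.055)/1.055)^2.4 ≈ 0.84687
  B=3: 3/255≈0.0118 ≤ 0.04045 → 0.0118/12.92 ≈ 0.00091
  L1 = 0.2126×0.04971 + 0.7152×0.84687 + 0.0722×0.00091 ≈ 0.61632
Color 2 (129,130,166):
  R=129: 129/255≈0.5059 > 0.04045 → ((0.5059+0.055)/1.055)^2.4 ≈ 0.21953
  G=130: 130/255≈0.5098 > 0.04045 → ((0.5098+0.055)/1.055)^2.4 ≈ 0.22323
  B=166: 166/255≈0.6510 > 0.04045 → ((0.6510+0.055)/1.055)^2.4 ≈ 0.38133
  L2 = 0.2126×0.21953 + 0.7152×0.22323 + 0.0722×0.38133 ≈ 0.23386
Lighter = 0.61632, Darker = 0.23386
Ratio = (L_lighter + 0.05) / (L_darker + 0.05)
Ratio = (0.61632 + 0.05) / (0.23386 + 0.05) = 0.66632 / 0.28386 ≈ 2.3474
Ratio ≈ 2.35:1


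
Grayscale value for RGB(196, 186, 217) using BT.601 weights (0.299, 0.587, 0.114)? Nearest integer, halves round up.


Gray = 0.299×R + 0.587×G + 0.114×B
Gray = 0.299×196 + 0.587×186 + 0.114×217
Gray = 58.604 + 109.182 + 24.738
Gray = 192.524 → round half up → 193
Gray = 193


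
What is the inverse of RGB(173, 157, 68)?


Invert: (255-R, 255-G, 255-B)
R: 255-173 = 82
G: 255-157 = 98
B: 255-68 = 187
= RGB(82, 98, 187)


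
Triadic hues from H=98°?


Triadic: equally spaced at 120° intervals
H1 = 98°
H2 = (98 + 120) mod 360 = 218°
H3 = (98 + 240) mod 360 = 338°
Triadic = 98°, 218°, 338°


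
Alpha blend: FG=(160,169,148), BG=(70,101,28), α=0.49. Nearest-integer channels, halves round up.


C = α×F + (1-α)×B, with 1-α = 0.51
R: 0.49×160 + 0.51×70 = 78.40 + 35.70 = 114.10 → 114
G: 0.49×169 + 0.51×101 = 82.81 + 51.51 = 134.32 → 134
B: 0.49×148 + 0.51×28 = 72.52 + 14.28 = 86.80 → 87
= RGB(114, 134, 87)


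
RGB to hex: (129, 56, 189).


R = 129 → 81 (hex)
G = 56 → 38 (hex)
B = 189 → BD (hex)
Hex = #8138BD


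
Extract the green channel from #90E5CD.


Color: #90E5CD
R = 90 = 144
G = E5 = 229
B = CD = 205
Green = 229


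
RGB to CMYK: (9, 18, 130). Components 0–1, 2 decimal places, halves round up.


R'=9/255≈0.0353, G'=18/255≈0.0706, B'=130/255≈0.5098
K = 1 - max(R',G',B') = 1 - 130/255 = 125/255 = 0.49019… → 0.49
(1-R'-K)/(1-K) simplifies to (max-R)/max with max = 130:
C = (130-9)/130 = 121/130 = 0.93076… → 0.93
M = (130-18)/130 = 112/130 = 0.86153… → 0.86
Y = (130-130)/130 = 0/130 = 0 → 0.00
= CMYK(0.93, 0.86, 0.00, 0.49)


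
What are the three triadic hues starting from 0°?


Triadic: equally spaced at 120° intervals
H1 = 0°
H2 = (0 + 120) mod 360 = 120°
H3 = (0 + 240) mod 360 = 240°
Triadic = 0°, 120°, 240°


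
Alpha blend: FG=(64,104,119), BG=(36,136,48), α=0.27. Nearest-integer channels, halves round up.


C = α×F + (1-α)×B, with 1-α = 0.73
R: 0.27×64 + 0.73×36 = 17.28 + 26.28 = 43.56 → 44
G: 0.27×104 + 0.73×136 = 28.08 + 99.28 = 127.36 → 127
B: 0.27×119 + 0.73×48 = 32.13 + 35.04 = 67.17 → 67
= RGB(44, 127, 67)


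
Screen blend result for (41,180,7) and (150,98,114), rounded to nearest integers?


Screen: C = 255 - (255-A)×(255-B)/255, rounded to nearest integer
R: 255 - (255-41)×(255-150)/255 = 255 - 22470/255 ≈ 255 - 88.118 = 166.882 → 167
G: 255 - (255-180)×(255-98)/255 = 255 - 11775/255 ≈ 255 - 46.176 = 208.824 → 209
B: 255 - (255-7)×(255-114)/255 = 255 - 34968/255 ≈ 255 - 137.129 = 117.871 → 118
= RGB(167, 209, 118)


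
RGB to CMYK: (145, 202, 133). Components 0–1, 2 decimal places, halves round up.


R'=145/255≈0.5686, G'=202/255≈0.7922, B'=133/255≈0.5216
K = 1 - max(R',G',B') = 1 - 202/255 = 53/255 = 0.20784… → 0.21
(1-R'-K)/(1-K) simplifies to (max-R)/max with max = 202:
C = (202-145)/202 = 57/202 = 0.28217… → 0.28
M = (202-202)/202 = 0/202 = 0 → 0.00
Y = (202-133)/202 = 69/202 = 0.34158… → 0.34
= CMYK(0.28, 0.00, 0.34, 0.21)


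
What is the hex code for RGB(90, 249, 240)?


R = 90 → 5A (hex)
G = 249 → F9 (hex)
B = 240 → F0 (hex)
Hex = #5AF9F0


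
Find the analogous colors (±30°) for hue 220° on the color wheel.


Base hue: 220°
Left analog: (220 - 30) mod 360 = 190°
Right analog: (220 + 30) mod 360 = 250°
Analogous hues = 190° and 250°


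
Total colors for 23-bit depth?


Colors = 2^bits = 2^23
= 8,388,608 colors


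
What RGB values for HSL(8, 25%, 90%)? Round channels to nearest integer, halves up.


H=8°, S=0.25, L=0.90
C = (1-|2L-1|)×S = (1-|0.80|)×0.25 = 0.05
H' = H/60 = 8/60 ≈ 0.1333; X = C×(1-|H' mod 2 - 1|) ≈ 0.0067
m = L - C/2 = 0.90 - 0.025 = 0.875
Sector ⌊H'⌋ = 0 → (R',G',B') = (0.05, ≈0.0067, 0.0)
RGB = ((R'+m)×255, (G'+m)×255, (B'+m)×255) = (235.875, 224.825, 223.125)
Round half up → RGB(236, 225, 223)


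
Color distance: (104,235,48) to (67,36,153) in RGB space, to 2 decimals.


d = √[(R₁-R₂)² + (G₁-G₂)² + (B₁-B₂)²]
d = √[(104-67)² + (235-36)² + (48-153)²]
d = √[1369 + 39601 + 11025]
d = √51995
d ≈ 228.02


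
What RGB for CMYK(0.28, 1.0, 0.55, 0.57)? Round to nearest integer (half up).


R = 255 × (1-C) × (1-K) = 255 × 0.72 × 0.43 = 78.948 → 79
G = 255 × (1-M) × (1-K) = 255 × 0.00 × 0.43 = 0
B = 255 × (1-Y) × (1-K) = 255 × 0.45 × 0.43 = 49.3425 → 49
= RGB(79, 0, 49)


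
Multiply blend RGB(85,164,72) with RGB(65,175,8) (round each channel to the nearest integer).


Multiply: C = A×B/255, rounded to nearest integer
R: 85×65/255 = 5525/255 ≈ 21.667 → 22
G: 164×175/255 = 28700/255 ≈ 112.549 → 113
B: 72×8/255 = 576/255 ≈ 2.259 → 2
= RGB(22, 113, 2)


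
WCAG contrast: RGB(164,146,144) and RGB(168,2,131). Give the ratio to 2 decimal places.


Linearize each sRGB channel c=v/255: c/12.92 if c ≤ 0.04045 else ((c+0.055)/1.055)^2.4
L = 0.2126×R_lin + 0.7152×G_lin + 0.0722×B_lin
Color 1 (164,146,144):
  R=164: 164/255≈0.6431 > 0.04045 → ((0.6431+0.055)/1.055)^2.4 ≈ 0.37124
  G=146: 146/255≈0.5725 > 0.04045 → ((0.5725+0.055)/1.055)^2.4 ≈ 0.28744
  B=144: 144/255≈0.5647 > 0.04045 → ((0.5647+0.055)/1.055)^2.4 ≈ 0.27889
  L1 = 0.2126×0.37124 + 0.7152×0.28744 + 0.0722×0.27889 ≈ 0.30464
Color 2 (168,2,131):
  R=168: 168/255≈0.6588 > 0.04045 → ((0.6588+0.055)/1.055)^2.4 ≈ 0.39157
  G=2: 2/255≈0.0078 ≤ 0.04045 → 0.0078/12.92 ≈ 0.00061
  B=131: 131/255≈0.5137 > 0.04045 → ((0.5137+0.055)/1.055)^2.4 ≈ 0.22697
  L2 = 0.2126×0.39157 + 0.7152×0.00061 + 0.0722×0.22697 ≈ 0.10007
Lighter = 0.30464, Darker = 0.10007
Ratio = (L_lighter + 0.05) / (L_darker + 0.05)
Ratio = (0.30464 + 0.05) / (0.10007 + 0.05) = 0.35464 / 0.15007 ≈ 2.3632
Ratio ≈ 2.36:1


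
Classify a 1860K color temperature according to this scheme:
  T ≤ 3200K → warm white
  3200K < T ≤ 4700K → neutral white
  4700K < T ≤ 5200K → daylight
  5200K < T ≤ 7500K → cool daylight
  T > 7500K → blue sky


Temperature: 1860K
1860K ≤ 3200K → warm white
Classification: warm white


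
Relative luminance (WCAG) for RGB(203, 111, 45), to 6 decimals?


Linearize each channel (sRGB transfer function): c = v/255; c_lin = c/12.92 if c ≤ 0.04045, else ((c+0.055)/1.055)^2.4
  R: 203/255 ≈ 0.796078 > 0.04045 → ((0.796078+0.055)/1.055)^2.4 ≈ 0.597202
  G: 111/255 ≈ 0.435294 > 0.04045 → ((0.435294+0.055)/1.055)^2.4 ≈ 0.158961
  B: 45/255 ≈ 0.176471 > 0.04045 → ((0.176471+0.055)/1.055)^2.4 ≈ 0.026241
R_lin = 0.597202, G_lin = 0.158961, B_lin = 0.026241
L = 0.2126×R + 0.7152×G + 0.0722×B
L = 0.2126×0.597202 + 0.7152×0.158961 + 0.0722×0.026241
L ≈ 0.242549


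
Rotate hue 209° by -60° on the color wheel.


New hue = (H + rotation) mod 360
New hue = (209 -60) mod 360
= 149 mod 360
= 149°


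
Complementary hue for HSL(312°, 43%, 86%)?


Complement = opposite side of color wheel = hue + 180°
H' = (312 + 180) mod 360 = 132°
S and L unchanged.
= HSL(132°, 43%, 86%)


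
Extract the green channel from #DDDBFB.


Color: #DDDBFB
R = DD = 221
G = DB = 219
B = FB = 251
Green = 219


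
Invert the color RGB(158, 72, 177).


Invert: (255-R, 255-G, 255-B)
R: 255-158 = 97
G: 255-72 = 183
B: 255-177 = 78
= RGB(97, 183, 78)


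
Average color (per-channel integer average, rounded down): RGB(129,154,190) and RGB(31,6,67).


Midpoint: each channel = ⌊(C₁+C₂)/2⌋
R: ⌊(129+31)/2⌋ = 80
G: ⌊(154+6)/2⌋ = 80
B: ⌊(190+67)/2⌋ = 128
= RGB(80, 80, 128)


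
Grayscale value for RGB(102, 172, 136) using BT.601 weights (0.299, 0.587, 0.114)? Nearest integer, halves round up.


Gray = 0.299×R + 0.587×G + 0.114×B
Gray = 0.299×102 + 0.587×172 + 0.114×136
Gray = 30.498 + 100.964 + 15.504
Gray = 146.966 → round half up → 147
Gray = 147


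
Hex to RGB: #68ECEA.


68 → 104 (R)
EC → 236 (G)
EA → 234 (B)
= RGB(104, 236, 234)


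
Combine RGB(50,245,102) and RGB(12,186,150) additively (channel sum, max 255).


Additive: each channel = min(255, C₁+C₂)
R: 50+12 = 62 → 62
G: 245+186 = 431 → 255
B: 102+150 = 252 → 252
= RGB(62, 255, 252)


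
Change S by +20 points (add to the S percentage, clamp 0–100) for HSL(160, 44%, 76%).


Original S = 44%
Adjustment = +20 percentage points
New S = 44 + (20) = 64
Clamp to [0, 100] → 64
= HSL(160°, 64%, 76%)


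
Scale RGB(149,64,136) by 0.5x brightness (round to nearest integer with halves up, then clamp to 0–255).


Multiply each channel by 0.5, round half up, clamp to [0, 255]
R: 149×0.5 = 74.5 → round → 75
G: 64×0.5 = 32
B: 136×0.5 = 68
= RGB(75, 32, 68)


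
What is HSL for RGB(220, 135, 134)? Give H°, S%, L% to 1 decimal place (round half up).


Normalize: R'=220/255≈0.8627, G'=135/255≈0.5294, B'=134/255≈0.5255
Max=220/255, Min=134/255, Δ=Max-Min=86/255
L = (Max+Min)/2 = (220+134)/510 = 354/510 = 0.69411… → L = 69.4%
L > 0.5 → S = Δ/(2-Max-Min) = 86/(510-220-134) = 86/156 = 0.55128… → S = 55.1%
(the 1/255 factors cancel in S and H, so raw channel differences can be used)
Max is R' → H = 60 × (((G-B)/Δ) mod 6) = 60 × (((135-134)/86) mod 6)
  1/86 = 0.0116…
  H = 60 × 0.0116… = 0.697…° → H = 0.7°
= HSL(0.7°, 55.1%, 69.4%)


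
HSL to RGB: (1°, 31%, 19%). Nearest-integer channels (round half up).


H=1°, S=0.31, L=0.19
C = (1-|2L-1|)×S = (1-|-0.62|)×0.31 = 0.1178
H' = H/60 = 1/60 ≈ 0.0167; X = C×(1-|H' mod 2 - 1|) ≈ 0.0020
m = L - C/2 = 0.19 - 0.0589 = 0.1311
Sector ⌊H'⌋ = 0 → (R',G',B') = (0.1178, ≈0.0020, 0.0)
RGB = ((R'+m)×255, (G'+m)×255, (B'+m)×255) = (63.4695, 33.93115, 33.4305)
Round half up → RGB(63, 34, 33)


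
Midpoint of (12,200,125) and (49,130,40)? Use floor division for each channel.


Midpoint: each channel = ⌊(C₁+C₂)/2⌋
R: ⌊(12+49)/2⌋ = 30
G: ⌊(200+130)/2⌋ = 165
B: ⌊(125+40)/2⌋ = 82
= RGB(30, 165, 82)


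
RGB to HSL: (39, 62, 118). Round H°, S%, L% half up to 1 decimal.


Normalize: R'=39/255≈0.1529, G'=62/255≈0.2431, B'=118/255≈0.4627
Max=118/255, Min=39/255, Δ=Max-Min=79/255
L = (Max+Min)/2 = (118+39)/510 = 157/510 = 0.30784… → L = 30.8%
L ≤ 0.5 → S = Δ/(Max+Min) = 79/(118+39) = 79/157 = 0.50318… → S = 50.3%
(the 1/255 factors cancel in S and H, so raw channel differences can be used)
Max is B' → H = 60 × ((R-G)/Δ + 4) = 60 × ((39-62)/79 + 4)
  -23/79 + 4 = -0.2911… + 4 = 3.7088…
  H = 60 × 3.7088… = 222.531…° → H = 222.5°
= HSL(222.5°, 50.3%, 30.8%)


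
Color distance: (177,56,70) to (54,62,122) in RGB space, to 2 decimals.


d = √[(R₁-R₂)² + (G₁-G₂)² + (B₁-B₂)²]
d = √[(177-54)² + (56-62)² + (70-122)²]
d = √[15129 + 36 + 2704]
d = √17869
d ≈ 133.67


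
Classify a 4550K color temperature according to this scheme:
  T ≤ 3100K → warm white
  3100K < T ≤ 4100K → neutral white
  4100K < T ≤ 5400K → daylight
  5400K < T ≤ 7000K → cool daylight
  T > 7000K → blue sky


Temperature: 4550K
4100K < 4550K ≤ 5400K → daylight
Classification: daylight


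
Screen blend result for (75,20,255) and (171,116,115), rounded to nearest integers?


Screen: C = 255 - (255-A)×(255-B)/255, rounded to nearest integer
R: 255 - (255-75)×(255-171)/255 = 255 - 15120/255 ≈ 255 - 59.294 = 195.706 → 196
G: 255 - (255-20)×(255-116)/255 = 255 - 32665/255 ≈ 255 - 128.098 = 126.902 → 127
B: 255 - (255-255)×(255-115)/255 = 255 - 0/255 ≈ 255 - 0.000 = 255.000 → 255
= RGB(196, 127, 255)


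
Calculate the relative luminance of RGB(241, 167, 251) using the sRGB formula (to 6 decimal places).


Linearize each channel (sRGB transfer function): c = v/255; c_lin = c/12.92 if c ≤ 0.04045, else ((c+0.055)/1.055)^2.4
  R: 241/255 ≈ 0.945098 > 0.04045 → ((0.945098+0.055)/1.055)^2.4 ≈ 0.879622
  G: 167/255 ≈ 0.654902 > 0.04045 → ((0.654902+0.055)/1.055)^2.4 ≈ 0.386429
  B: 251/255 ≈ 0.984314 > 0.04045 → ((0.984314+0.055)/1.055)^2.4 ≈ 0.964686
R_lin = 0.879622, G_lin = 0.386429, B_lin = 0.964686
L = 0.2126×R + 0.7152×G + 0.0722×B
L = 0.2126×0.879622 + 0.7152×0.386429 + 0.0722×0.964686
L ≈ 0.533032


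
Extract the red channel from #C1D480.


Color: #C1D480
R = C1 = 193
G = D4 = 212
B = 80 = 128
Red = 193


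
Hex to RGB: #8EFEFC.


8E → 142 (R)
FE → 254 (G)
FC → 252 (B)
= RGB(142, 254, 252)


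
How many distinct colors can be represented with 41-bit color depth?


Colors = 2^bits = 2^41
= 2,199,023,255,552 colors


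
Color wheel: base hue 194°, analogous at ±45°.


Base hue: 194°
Left analog: (194 - 45) mod 360 = 149°
Right analog: (194 + 45) mod 360 = 239°
Analogous hues = 149° and 239°


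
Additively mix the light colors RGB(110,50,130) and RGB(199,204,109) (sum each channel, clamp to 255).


Additive: each channel = min(255, C₁+C₂)
R: 110+199 = 309 → 255
G: 50+204 = 254 → 254
B: 130+109 = 239 → 239
= RGB(255, 254, 239)
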